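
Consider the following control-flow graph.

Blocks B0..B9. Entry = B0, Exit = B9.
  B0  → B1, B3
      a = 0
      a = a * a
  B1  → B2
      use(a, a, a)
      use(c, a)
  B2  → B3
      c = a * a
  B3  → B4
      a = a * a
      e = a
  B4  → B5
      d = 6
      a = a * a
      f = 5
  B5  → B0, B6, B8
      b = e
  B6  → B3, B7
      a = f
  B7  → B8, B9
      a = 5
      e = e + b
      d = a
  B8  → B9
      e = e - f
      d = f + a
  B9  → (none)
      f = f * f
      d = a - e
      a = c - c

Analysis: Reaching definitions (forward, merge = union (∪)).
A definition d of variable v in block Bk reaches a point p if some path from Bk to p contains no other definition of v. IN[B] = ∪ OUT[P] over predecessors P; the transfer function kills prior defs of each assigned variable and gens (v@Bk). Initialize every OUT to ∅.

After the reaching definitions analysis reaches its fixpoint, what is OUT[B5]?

Answer: {a@B4, b@B5, c@B2, d@B4, e@B3, f@B4}

Trace:
Fixpoint table:
  B0: | IN={a@B4, b@B5, c@B2, d@B4, e@B3, f@B4} | OUT={a@B0, b@B5, c@B2, d@B4, e@B3, f@B4}
  B1: | IN={a@B0, b@B5, c@B2, d@B4, e@B3, f@B4} | OUT={a@B0, b@B5, c@B2, d@B4, e@B3, f@B4}
  B2: | IN={a@B0, b@B5, c@B2, d@B4, e@B3, f@B4} | OUT={a@B0, b@B5, c@B2, d@B4, e@B3, f@B4}
  B3: | IN={a@B0, a@B6, b@B5, c@B2, d@B4, e@B3, f@B4} | OUT={a@B3, b@B5, c@B2, d@B4, e@B3, f@B4}
  B4: | IN={a@B3, b@B5, c@B2, d@B4, e@B3, f@B4} | OUT={a@B4, b@B5, c@B2, d@B4, e@B3, f@B4}
  B5: | IN={a@B4, b@B5, c@B2, d@B4, e@B3, f@B4} | OUT={a@B4, b@B5, c@B2, d@B4, e@B3, f@B4}
  B6: | IN={a@B4, b@B5, c@B2, d@B4, e@B3, f@B4} | OUT={a@B6, b@B5, c@B2, d@B4, e@B3, f@B4}
  B7: | IN={a@B6, b@B5, c@B2, d@B4, e@B3, f@B4} | OUT={a@B7, b@B5, c@B2, d@B7, e@B7, f@B4}
  B8: | IN={a@B4, a@B7, b@B5, c@B2, d@B4, d@B7, e@B3, e@B7, f@B4} | OUT={a@B4, a@B7, b@B5, c@B2, d@B8, e@B8, f@B4}
  B9: | IN={a@B4, a@B7, b@B5, c@B2, d@B7, d@B8, e@B7, e@B8, f@B4} | OUT={a@B9, b@B5, c@B2, d@B9, e@B7, e@B8, f@B9}

Merge at B5: IN[B5] = OUT[B4] = {a@B4, b@B5, c@B2, d@B4, e@B3, f@B4}
Applying B5's transfer function to that IN value gives OUT[B5] (row B5 above).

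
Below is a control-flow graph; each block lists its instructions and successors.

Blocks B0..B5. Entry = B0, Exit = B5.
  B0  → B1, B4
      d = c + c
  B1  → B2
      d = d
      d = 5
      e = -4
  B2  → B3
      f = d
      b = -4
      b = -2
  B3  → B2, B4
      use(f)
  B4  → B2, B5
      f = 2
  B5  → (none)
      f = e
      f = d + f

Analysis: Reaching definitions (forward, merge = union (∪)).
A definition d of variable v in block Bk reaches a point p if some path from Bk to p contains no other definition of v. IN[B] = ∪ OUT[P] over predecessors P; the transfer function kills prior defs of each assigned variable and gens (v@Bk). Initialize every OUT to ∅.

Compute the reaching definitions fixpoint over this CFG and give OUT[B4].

Per-block solution:
  B0: | IN={} | OUT={d@B0}
  B1: | IN={d@B0} | OUT={d@B1, e@B1}
  B2: | IN={b@B2, d@B0, d@B1, e@B1, f@B2, f@B4} | OUT={b@B2, d@B0, d@B1, e@B1, f@B2}
  B3: | IN={b@B2, d@B0, d@B1, e@B1, f@B2} | OUT={b@B2, d@B0, d@B1, e@B1, f@B2}
  B4: | IN={b@B2, d@B0, d@B1, e@B1, f@B2} | OUT={b@B2, d@B0, d@B1, e@B1, f@B4}
  B5: | IN={b@B2, d@B0, d@B1, e@B1, f@B4} | OUT={b@B2, d@B0, d@B1, e@B1, f@B5}

Merge at B4: IN[B4] = OUT[B0] ⊔ OUT[B3] = {b@B2, d@B0, d@B1, e@B1, f@B2}
Applying B4's transfer function to that IN value gives OUT[B4] (row B4 above).

Answer: {b@B2, d@B0, d@B1, e@B1, f@B4}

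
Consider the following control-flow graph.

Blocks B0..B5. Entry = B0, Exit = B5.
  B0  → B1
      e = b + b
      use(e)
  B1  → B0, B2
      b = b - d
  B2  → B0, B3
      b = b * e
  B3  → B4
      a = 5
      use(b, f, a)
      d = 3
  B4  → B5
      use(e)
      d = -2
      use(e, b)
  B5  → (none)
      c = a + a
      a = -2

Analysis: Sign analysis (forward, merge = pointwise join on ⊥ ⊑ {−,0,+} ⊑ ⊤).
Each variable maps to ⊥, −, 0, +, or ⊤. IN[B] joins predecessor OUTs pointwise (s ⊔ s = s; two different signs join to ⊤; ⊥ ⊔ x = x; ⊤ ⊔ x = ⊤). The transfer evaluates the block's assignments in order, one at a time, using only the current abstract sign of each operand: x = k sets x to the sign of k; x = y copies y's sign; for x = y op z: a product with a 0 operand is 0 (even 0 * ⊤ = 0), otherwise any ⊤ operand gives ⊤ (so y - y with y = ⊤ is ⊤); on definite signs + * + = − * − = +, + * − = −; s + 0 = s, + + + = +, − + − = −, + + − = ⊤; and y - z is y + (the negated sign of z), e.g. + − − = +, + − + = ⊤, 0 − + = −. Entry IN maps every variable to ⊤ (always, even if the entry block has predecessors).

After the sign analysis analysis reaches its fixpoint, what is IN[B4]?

Per-block solution:
  B0:   IN=(all ⊤)   OUT=(all ⊤)
  B1:   IN=(all ⊤)   OUT=(all ⊤)
  B2:   IN=(all ⊤)   OUT=(all ⊤)
  B3:   IN=(all ⊤)   OUT={a:+, d:+; rest ⊤}
  B4:   IN={a:+, d:+; rest ⊤}   OUT={a:+, d:-; rest ⊤}
  B5:   IN={a:+, d:-; rest ⊤}   OUT={a:-, c:+, d:-; rest ⊤}

Merge at B4: IN[B4] = OUT[B3] = {a: +, b: ⊤, c: ⊤, d: +, e: ⊤, f: ⊤}

Answer: {a: +, b: ⊤, c: ⊤, d: +, e: ⊤, f: ⊤}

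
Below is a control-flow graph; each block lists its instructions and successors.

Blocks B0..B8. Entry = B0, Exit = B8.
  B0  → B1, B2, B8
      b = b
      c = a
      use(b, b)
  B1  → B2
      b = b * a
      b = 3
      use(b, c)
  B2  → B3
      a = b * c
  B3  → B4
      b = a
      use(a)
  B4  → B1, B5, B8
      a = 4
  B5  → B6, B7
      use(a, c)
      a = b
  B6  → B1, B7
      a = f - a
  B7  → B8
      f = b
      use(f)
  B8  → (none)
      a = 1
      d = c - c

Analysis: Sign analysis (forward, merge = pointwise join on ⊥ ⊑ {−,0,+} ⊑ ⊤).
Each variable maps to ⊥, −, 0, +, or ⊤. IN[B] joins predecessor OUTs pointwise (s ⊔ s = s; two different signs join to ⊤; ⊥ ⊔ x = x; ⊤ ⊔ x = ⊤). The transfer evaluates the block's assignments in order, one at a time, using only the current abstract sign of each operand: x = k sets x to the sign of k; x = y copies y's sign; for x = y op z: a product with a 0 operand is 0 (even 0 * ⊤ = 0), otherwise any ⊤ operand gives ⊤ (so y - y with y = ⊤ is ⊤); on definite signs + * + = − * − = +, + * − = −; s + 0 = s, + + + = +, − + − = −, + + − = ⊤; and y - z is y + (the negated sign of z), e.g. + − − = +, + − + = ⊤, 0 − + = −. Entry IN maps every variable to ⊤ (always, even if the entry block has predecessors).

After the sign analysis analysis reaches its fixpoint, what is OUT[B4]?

Answer: {a: +, b: ⊤, c: ⊤, d: ⊤, e: ⊤, f: ⊤}

Derivation:
Converged values:
  B0:  IN=(all ⊤)  OUT=(all ⊤)
  B1:  IN=(all ⊤)  OUT={b:+; rest ⊤}
  B2:  IN=(all ⊤)  OUT=(all ⊤)
  B3:  IN=(all ⊤)  OUT=(all ⊤)
  B4:  IN=(all ⊤)  OUT={a:+; rest ⊤}
  B5:  IN={a:+; rest ⊤}  OUT=(all ⊤)
  B6:  IN=(all ⊤)  OUT=(all ⊤)
  B7:  IN=(all ⊤)  OUT=(all ⊤)
  B8:  IN=(all ⊤)  OUT={a:+; rest ⊤}

Merge at B4: IN[B4] = OUT[B3] = {a: ⊤, b: ⊤, c: ⊤, d: ⊤, e: ⊤, f: ⊤}
Applying B4's transfer function to that IN value gives OUT[B4] (row B4 above).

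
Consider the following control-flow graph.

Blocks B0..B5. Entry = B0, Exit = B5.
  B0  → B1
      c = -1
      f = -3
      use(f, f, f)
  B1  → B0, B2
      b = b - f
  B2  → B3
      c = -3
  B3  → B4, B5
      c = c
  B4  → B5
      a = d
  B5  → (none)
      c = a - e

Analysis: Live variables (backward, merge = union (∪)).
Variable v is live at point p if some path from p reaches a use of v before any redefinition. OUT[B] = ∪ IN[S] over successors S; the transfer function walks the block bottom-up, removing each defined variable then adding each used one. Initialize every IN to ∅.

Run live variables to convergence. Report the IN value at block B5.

Answer: {a, e}

Derivation:
Per-block solution:
  B0: | IN={a, b, d, e} | OUT={a, b, d, e, f}
  B1: | IN={a, b, d, e, f} | OUT={a, b, d, e}
  B2: | IN={a, d, e} | OUT={a, c, d, e}
  B3: | IN={a, c, d, e} | OUT={a, d, e}
  B4: | IN={d, e} | OUT={a, e}
  B5: | IN={a, e} | OUT={}

B5 is the boundary node: OUT[B5] = {}
Applying B5's transfer function to that OUT value gives IN[B5] (row B5 above).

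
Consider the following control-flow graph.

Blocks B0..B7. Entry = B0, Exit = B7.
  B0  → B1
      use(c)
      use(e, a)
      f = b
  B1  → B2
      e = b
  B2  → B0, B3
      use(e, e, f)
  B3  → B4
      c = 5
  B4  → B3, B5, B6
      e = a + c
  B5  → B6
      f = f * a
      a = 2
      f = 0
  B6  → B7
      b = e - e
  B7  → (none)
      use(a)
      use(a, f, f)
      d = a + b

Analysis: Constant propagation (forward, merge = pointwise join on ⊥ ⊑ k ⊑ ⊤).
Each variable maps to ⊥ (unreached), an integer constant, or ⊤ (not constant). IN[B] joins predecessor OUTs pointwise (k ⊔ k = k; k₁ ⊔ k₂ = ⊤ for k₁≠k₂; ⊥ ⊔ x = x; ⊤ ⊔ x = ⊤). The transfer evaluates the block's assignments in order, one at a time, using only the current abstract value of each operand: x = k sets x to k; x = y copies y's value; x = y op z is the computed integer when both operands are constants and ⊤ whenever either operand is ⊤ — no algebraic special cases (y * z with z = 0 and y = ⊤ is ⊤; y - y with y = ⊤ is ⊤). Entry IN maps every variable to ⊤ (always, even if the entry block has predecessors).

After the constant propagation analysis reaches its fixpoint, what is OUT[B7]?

Fixpoint table:
  B0:  IN=(all ⊤)  OUT=(all ⊤)
  B1:  IN=(all ⊤)  OUT=(all ⊤)
  B2:  IN=(all ⊤)  OUT=(all ⊤)
  B3:  IN=(all ⊤)  OUT={c:5; rest ⊤}
  B4:  IN={c:5; rest ⊤}  OUT={c:5; rest ⊤}
  B5:  IN={c:5; rest ⊤}  OUT={a:2, c:5, f:0; rest ⊤}
  B6:  IN={c:5; rest ⊤}  OUT={c:5; rest ⊤}
  B7:  IN={c:5; rest ⊤}  OUT={c:5; rest ⊤}

Merge at B7: IN[B7] = OUT[B6] = {a: ⊤, b: ⊤, c: 5, d: ⊤, e: ⊤, f: ⊤}
Applying B7's transfer function to that IN value gives OUT[B7] (row B7 above).

Answer: {a: ⊤, b: ⊤, c: 5, d: ⊤, e: ⊤, f: ⊤}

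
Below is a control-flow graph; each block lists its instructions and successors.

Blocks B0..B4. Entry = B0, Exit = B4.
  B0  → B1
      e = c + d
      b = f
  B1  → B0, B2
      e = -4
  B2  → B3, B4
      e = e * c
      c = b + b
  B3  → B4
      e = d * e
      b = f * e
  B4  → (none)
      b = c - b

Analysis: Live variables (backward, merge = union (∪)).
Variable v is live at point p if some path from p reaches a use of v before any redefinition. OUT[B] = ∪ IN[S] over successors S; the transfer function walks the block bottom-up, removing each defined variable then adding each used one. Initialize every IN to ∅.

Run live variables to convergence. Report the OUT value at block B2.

Converged values:
  B0:   IN={c, d, f}   OUT={b, c, d, f}
  B1:   IN={b, c, d, f}   OUT={b, c, d, e, f}
  B2:   IN={b, c, d, e, f}   OUT={b, c, d, e, f}
  B3:   IN={c, d, e, f}   OUT={b, c}
  B4:   IN={b, c}   OUT={}

Merge at B2: OUT[B2] = IN[B3] ⊔ IN[B4] = {b, c, d, e, f}

Answer: {b, c, d, e, f}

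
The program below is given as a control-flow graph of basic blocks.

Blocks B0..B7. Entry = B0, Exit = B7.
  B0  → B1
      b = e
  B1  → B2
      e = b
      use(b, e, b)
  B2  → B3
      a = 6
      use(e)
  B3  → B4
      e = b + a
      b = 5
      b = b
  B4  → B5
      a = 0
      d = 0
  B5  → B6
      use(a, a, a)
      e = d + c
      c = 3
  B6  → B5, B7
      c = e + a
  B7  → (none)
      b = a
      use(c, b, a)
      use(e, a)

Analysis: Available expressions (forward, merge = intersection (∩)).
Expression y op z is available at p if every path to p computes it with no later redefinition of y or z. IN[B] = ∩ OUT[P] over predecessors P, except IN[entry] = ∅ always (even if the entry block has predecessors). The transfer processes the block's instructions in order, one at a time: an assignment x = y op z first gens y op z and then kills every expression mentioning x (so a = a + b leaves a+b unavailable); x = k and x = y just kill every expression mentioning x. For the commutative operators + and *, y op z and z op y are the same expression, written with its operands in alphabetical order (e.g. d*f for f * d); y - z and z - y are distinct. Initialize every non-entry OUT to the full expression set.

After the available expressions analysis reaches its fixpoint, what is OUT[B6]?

Answer: {a+e}

Working:
Converged values:
  B0: | IN={} | OUT={}
  B1: | IN={} | OUT={}
  B2: | IN={} | OUT={}
  B3: | IN={} | OUT={}
  B4: | IN={} | OUT={}
  B5: | IN={} | OUT={}
  B6: | IN={} | OUT={a+e}
  B7: | IN={a+e} | OUT={a+e}

Merge at B6: IN[B6] = OUT[B5] = {}
Applying B6's transfer function to that IN value gives OUT[B6] (row B6 above).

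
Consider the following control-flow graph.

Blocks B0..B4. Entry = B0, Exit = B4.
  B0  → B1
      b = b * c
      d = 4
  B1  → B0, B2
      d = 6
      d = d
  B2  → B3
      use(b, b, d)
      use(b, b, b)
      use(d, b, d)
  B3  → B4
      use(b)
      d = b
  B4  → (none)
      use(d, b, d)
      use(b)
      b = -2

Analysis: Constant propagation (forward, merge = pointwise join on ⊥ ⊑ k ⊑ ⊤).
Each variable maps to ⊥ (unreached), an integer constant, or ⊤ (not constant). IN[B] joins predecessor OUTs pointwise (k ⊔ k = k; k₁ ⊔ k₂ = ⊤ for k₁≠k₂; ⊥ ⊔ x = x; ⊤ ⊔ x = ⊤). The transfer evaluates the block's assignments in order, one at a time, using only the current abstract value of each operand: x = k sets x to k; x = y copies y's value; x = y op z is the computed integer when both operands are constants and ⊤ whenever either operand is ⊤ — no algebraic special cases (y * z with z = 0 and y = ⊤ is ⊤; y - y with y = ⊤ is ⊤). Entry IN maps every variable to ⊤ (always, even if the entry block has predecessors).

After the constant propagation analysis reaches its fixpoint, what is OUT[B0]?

Answer: {a: ⊤, b: ⊤, c: ⊤, d: 4, e: ⊤, f: ⊤}

Working:
Per-block solution:
  B0:  IN=(all ⊤)  OUT={d:4; rest ⊤}
  B1:  IN={d:4; rest ⊤}  OUT={d:6; rest ⊤}
  B2:  IN={d:6; rest ⊤}  OUT={d:6; rest ⊤}
  B3:  IN={d:6; rest ⊤}  OUT=(all ⊤)
  B4:  IN=(all ⊤)  OUT={b:-2; rest ⊤}

Merge at B0 (entry node, so the boundary value (all ⊤) is joined with the incoming edge(s)): IN[B0] = (all ⊤) ⊔ OUT[B1] = {a: ⊤, b: ⊤, c: ⊤, d: ⊤, e: ⊤, f: ⊤}
Applying B0's transfer function to that IN value gives OUT[B0] (row B0 above).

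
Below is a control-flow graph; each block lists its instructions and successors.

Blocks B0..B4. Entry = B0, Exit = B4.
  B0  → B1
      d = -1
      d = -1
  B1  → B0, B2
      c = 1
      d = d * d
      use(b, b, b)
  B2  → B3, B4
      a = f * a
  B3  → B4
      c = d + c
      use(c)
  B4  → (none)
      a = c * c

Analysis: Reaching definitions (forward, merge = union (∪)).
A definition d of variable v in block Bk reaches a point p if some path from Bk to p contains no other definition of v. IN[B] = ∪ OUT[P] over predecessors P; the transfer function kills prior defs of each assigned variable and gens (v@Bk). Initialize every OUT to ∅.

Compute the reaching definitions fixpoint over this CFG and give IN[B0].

Answer: {c@B1, d@B1}

Trace:
Fixpoint table:
  B0:   IN={c@B1, d@B1}   OUT={c@B1, d@B0}
  B1:   IN={c@B1, d@B0}   OUT={c@B1, d@B1}
  B2:   IN={c@B1, d@B1}   OUT={a@B2, c@B1, d@B1}
  B3:   IN={a@B2, c@B1, d@B1}   OUT={a@B2, c@B3, d@B1}
  B4:   IN={a@B2, c@B1, c@B3, d@B1}   OUT={a@B4, c@B1, c@B3, d@B1}

Merge at B0 (entry node, so the boundary value {} is joined with the incoming edge(s)): IN[B0] = {} ⊔ OUT[B1] = {c@B1, d@B1}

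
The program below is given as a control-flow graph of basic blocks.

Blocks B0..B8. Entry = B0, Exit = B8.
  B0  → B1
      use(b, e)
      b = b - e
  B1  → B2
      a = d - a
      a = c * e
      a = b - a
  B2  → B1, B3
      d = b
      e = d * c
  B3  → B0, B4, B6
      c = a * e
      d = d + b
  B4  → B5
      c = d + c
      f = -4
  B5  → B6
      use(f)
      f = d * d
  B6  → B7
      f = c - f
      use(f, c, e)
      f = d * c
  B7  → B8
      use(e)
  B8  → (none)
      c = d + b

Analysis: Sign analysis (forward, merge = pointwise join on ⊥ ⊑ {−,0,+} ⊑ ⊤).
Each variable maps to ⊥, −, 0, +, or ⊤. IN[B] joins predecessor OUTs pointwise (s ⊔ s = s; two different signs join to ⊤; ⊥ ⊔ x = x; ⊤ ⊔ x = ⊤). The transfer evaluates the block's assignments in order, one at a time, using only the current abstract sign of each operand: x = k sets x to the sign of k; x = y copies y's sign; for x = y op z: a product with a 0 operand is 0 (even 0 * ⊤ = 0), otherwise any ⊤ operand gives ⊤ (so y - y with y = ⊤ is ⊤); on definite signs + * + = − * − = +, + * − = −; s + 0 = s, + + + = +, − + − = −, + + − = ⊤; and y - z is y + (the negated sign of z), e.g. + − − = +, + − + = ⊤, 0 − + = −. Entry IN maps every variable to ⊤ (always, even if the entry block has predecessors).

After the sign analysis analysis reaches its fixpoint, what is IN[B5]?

Answer: {a: ⊤, b: ⊤, c: ⊤, d: ⊤, e: ⊤, f: -}

Trace:
Fixpoint table:
  B0: | IN=(all ⊤) | OUT=(all ⊤)
  B1: | IN=(all ⊤) | OUT=(all ⊤)
  B2: | IN=(all ⊤) | OUT=(all ⊤)
  B3: | IN=(all ⊤) | OUT=(all ⊤)
  B4: | IN=(all ⊤) | OUT={f:-; rest ⊤}
  B5: | IN={f:-; rest ⊤} | OUT=(all ⊤)
  B6: | IN=(all ⊤) | OUT=(all ⊤)
  B7: | IN=(all ⊤) | OUT=(all ⊤)
  B8: | IN=(all ⊤) | OUT=(all ⊤)

Merge at B5: IN[B5] = OUT[B4] = {a: ⊤, b: ⊤, c: ⊤, d: ⊤, e: ⊤, f: -}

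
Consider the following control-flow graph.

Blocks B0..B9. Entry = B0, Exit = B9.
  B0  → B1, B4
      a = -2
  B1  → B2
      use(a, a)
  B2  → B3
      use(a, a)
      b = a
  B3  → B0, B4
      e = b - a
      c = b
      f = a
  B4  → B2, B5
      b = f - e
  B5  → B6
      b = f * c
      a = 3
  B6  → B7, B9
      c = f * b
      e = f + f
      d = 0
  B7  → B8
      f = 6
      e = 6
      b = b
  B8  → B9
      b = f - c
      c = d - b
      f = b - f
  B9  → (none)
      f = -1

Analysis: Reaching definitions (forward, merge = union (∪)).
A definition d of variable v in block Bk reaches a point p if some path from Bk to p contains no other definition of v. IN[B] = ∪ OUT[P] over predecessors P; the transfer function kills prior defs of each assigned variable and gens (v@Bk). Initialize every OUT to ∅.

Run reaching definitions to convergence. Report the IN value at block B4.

Answer: {a@B0, b@B2, c@B3, e@B3, f@B3}

Working:
Per-block solution:
  B0:  IN={a@B0, b@B2, c@B3, e@B3, f@B3}  OUT={a@B0, b@B2, c@B3, e@B3, f@B3}
  B1:  IN={a@B0, b@B2, c@B3, e@B3, f@B3}  OUT={a@B0, b@B2, c@B3, e@B3, f@B3}
  B2:  IN={a@B0, b@B2, b@B4, c@B3, e@B3, f@B3}  OUT={a@B0, b@B2, c@B3, e@B3, f@B3}
  B3:  IN={a@B0, b@B2, c@B3, e@B3, f@B3}  OUT={a@B0, b@B2, c@B3, e@B3, f@B3}
  B4:  IN={a@B0, b@B2, c@B3, e@B3, f@B3}  OUT={a@B0, b@B4, c@B3, e@B3, f@B3}
  B5:  IN={a@B0, b@B4, c@B3, e@B3, f@B3}  OUT={a@B5, b@B5, c@B3, e@B3, f@B3}
  B6:  IN={a@B5, b@B5, c@B3, e@B3, f@B3}  OUT={a@B5, b@B5, c@B6, d@B6, e@B6, f@B3}
  B7:  IN={a@B5, b@B5, c@B6, d@B6, e@B6, f@B3}  OUT={a@B5, b@B7, c@B6, d@B6, e@B7, f@B7}
  B8:  IN={a@B5, b@B7, c@B6, d@B6, e@B7, f@B7}  OUT={a@B5, b@B8, c@B8, d@B6, e@B7, f@B8}
  B9:  IN={a@B5, b@B5, b@B8, c@B6, c@B8, d@B6, e@B6, e@B7, f@B3, f@B8}  OUT={a@B5, b@B5, b@B8, c@B6, c@B8, d@B6, e@B6, e@B7, f@B9}

Merge at B4: IN[B4] = OUT[B0] ⊔ OUT[B3] = {a@B0, b@B2, c@B3, e@B3, f@B3}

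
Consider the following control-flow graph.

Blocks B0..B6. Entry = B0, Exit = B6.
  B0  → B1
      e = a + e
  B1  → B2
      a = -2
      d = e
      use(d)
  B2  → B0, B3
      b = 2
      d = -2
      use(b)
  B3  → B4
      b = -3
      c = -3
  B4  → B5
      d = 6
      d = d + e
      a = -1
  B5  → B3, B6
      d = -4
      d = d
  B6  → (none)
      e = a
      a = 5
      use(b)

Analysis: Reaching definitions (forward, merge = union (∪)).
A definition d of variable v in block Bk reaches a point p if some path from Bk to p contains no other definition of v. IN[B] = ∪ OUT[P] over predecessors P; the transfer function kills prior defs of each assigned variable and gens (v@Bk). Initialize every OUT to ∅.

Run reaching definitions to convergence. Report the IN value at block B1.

Answer: {a@B1, b@B2, d@B2, e@B0}

Working:
Converged values:
  B0:  IN={a@B1, b@B2, d@B2, e@B0}  OUT={a@B1, b@B2, d@B2, e@B0}
  B1:  IN={a@B1, b@B2, d@B2, e@B0}  OUT={a@B1, b@B2, d@B1, e@B0}
  B2:  IN={a@B1, b@B2, d@B1, e@B0}  OUT={a@B1, b@B2, d@B2, e@B0}
  B3:  IN={a@B1, a@B4, b@B2, b@B3, c@B3, d@B2, d@B5, e@B0}  OUT={a@B1, a@B4, b@B3, c@B3, d@B2, d@B5, e@B0}
  B4:  IN={a@B1, a@B4, b@B3, c@B3, d@B2, d@B5, e@B0}  OUT={a@B4, b@B3, c@B3, d@B4, e@B0}
  B5:  IN={a@B4, b@B3, c@B3, d@B4, e@B0}  OUT={a@B4, b@B3, c@B3, d@B5, e@B0}
  B6:  IN={a@B4, b@B3, c@B3, d@B5, e@B0}  OUT={a@B6, b@B3, c@B3, d@B5, e@B6}

Merge at B1: IN[B1] = OUT[B0] = {a@B1, b@B2, d@B2, e@B0}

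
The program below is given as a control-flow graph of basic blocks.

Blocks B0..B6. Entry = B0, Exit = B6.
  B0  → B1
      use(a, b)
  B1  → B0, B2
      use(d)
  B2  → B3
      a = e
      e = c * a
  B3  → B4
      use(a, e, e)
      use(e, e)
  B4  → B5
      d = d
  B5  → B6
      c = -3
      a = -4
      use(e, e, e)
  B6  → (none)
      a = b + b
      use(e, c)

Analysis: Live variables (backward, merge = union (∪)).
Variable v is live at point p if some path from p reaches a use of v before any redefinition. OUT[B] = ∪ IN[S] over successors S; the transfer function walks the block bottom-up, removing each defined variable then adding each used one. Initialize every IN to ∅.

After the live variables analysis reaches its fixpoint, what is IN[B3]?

Per-block solution:
  B0:   IN={a, b, c, d, e}   OUT={a, b, c, d, e}
  B1:   IN={a, b, c, d, e}   OUT={a, b, c, d, e}
  B2:   IN={b, c, d, e}   OUT={a, b, d, e}
  B3:   IN={a, b, d, e}   OUT={b, d, e}
  B4:   IN={b, d, e}   OUT={b, e}
  B5:   IN={b, e}   OUT={b, c, e}
  B6:   IN={b, c, e}   OUT={}

Merge at B3: OUT[B3] = IN[B4] = {b, d, e}
Applying B3's transfer function to that OUT value gives IN[B3] (row B3 above).

Answer: {a, b, d, e}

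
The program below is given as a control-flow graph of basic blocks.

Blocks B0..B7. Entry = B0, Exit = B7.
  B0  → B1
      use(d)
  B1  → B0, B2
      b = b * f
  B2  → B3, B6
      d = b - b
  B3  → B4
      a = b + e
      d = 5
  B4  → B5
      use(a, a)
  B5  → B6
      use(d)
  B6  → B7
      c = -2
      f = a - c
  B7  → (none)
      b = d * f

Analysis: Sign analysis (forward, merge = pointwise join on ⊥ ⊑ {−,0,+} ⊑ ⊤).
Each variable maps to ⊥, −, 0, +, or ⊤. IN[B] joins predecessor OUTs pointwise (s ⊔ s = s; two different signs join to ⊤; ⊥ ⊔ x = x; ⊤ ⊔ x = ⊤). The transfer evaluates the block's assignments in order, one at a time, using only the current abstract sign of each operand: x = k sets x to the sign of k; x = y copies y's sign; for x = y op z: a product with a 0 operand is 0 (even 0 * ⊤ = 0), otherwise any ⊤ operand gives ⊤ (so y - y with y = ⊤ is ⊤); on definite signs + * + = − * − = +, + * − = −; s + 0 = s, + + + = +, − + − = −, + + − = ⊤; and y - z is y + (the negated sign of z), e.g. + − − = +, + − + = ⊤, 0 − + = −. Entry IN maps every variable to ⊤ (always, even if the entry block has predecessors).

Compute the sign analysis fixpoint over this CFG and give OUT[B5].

Answer: {a: ⊤, b: ⊤, c: ⊤, d: +, e: ⊤, f: ⊤}

Derivation:
Fixpoint table:
  B0: | IN=(all ⊤) | OUT=(all ⊤)
  B1: | IN=(all ⊤) | OUT=(all ⊤)
  B2: | IN=(all ⊤) | OUT=(all ⊤)
  B3: | IN=(all ⊤) | OUT={d:+; rest ⊤}
  B4: | IN={d:+; rest ⊤} | OUT={d:+; rest ⊤}
  B5: | IN={d:+; rest ⊤} | OUT={d:+; rest ⊤}
  B6: | IN=(all ⊤) | OUT={c:-; rest ⊤}
  B7: | IN={c:-; rest ⊤} | OUT={c:-; rest ⊤}

Merge at B5: IN[B5] = OUT[B4] = {a: ⊤, b: ⊤, c: ⊤, d: +, e: ⊤, f: ⊤}
Applying B5's transfer function to that IN value gives OUT[B5] (row B5 above).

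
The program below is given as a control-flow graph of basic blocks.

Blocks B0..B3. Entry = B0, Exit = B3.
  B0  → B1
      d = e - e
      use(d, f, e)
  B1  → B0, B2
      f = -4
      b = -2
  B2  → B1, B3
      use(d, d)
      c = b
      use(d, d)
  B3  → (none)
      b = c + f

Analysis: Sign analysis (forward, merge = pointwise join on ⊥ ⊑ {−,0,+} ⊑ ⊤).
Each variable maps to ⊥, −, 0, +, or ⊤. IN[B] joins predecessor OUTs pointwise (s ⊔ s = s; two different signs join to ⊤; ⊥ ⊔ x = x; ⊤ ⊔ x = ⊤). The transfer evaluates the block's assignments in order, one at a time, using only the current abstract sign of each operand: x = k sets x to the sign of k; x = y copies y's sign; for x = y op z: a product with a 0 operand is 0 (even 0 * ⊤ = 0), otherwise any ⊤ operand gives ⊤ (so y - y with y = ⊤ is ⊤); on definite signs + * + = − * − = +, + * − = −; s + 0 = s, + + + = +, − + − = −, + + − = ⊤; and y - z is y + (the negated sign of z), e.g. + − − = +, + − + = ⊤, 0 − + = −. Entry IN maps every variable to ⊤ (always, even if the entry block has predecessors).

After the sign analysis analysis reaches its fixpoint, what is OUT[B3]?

Converged values:
  B0:  IN=(all ⊤)  OUT=(all ⊤)
  B1:  IN=(all ⊤)  OUT={b:-, f:-; rest ⊤}
  B2:  IN={b:-, f:-; rest ⊤}  OUT={b:-, c:-, f:-; rest ⊤}
  B3:  IN={b:-, c:-, f:-; rest ⊤}  OUT={b:-, c:-, f:-; rest ⊤}

Merge at B3: IN[B3] = OUT[B2] = {a: ⊤, b: -, c: -, d: ⊤, e: ⊤, f: -}
Applying B3's transfer function to that IN value gives OUT[B3] (row B3 above).

Answer: {a: ⊤, b: -, c: -, d: ⊤, e: ⊤, f: -}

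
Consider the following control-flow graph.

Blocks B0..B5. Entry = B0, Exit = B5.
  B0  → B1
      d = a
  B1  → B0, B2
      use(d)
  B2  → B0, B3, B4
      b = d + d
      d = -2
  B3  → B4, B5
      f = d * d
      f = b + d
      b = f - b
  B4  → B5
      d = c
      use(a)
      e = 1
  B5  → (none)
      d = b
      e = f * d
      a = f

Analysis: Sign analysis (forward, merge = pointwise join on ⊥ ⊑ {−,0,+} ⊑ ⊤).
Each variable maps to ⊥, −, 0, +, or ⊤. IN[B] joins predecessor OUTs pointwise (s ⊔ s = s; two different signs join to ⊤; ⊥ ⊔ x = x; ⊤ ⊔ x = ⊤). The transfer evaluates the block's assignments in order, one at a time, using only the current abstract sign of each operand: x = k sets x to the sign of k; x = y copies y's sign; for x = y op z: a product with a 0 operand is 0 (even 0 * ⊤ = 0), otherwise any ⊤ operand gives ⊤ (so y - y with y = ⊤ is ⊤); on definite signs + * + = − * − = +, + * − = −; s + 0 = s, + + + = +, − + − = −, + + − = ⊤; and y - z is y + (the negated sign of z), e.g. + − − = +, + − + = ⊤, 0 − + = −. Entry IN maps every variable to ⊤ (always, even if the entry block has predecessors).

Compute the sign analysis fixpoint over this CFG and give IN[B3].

Fixpoint table:
  B0:   IN=(all ⊤)   OUT=(all ⊤)
  B1:   IN=(all ⊤)   OUT=(all ⊤)
  B2:   IN=(all ⊤)   OUT={d:-; rest ⊤}
  B3:   IN={d:-; rest ⊤}   OUT={d:-; rest ⊤}
  B4:   IN={d:-; rest ⊤}   OUT={e:+; rest ⊤}
  B5:   IN=(all ⊤)   OUT=(all ⊤)

Merge at B3: IN[B3] = OUT[B2] = {a: ⊤, b: ⊤, c: ⊤, d: -, e: ⊤, f: ⊤}

Answer: {a: ⊤, b: ⊤, c: ⊤, d: -, e: ⊤, f: ⊤}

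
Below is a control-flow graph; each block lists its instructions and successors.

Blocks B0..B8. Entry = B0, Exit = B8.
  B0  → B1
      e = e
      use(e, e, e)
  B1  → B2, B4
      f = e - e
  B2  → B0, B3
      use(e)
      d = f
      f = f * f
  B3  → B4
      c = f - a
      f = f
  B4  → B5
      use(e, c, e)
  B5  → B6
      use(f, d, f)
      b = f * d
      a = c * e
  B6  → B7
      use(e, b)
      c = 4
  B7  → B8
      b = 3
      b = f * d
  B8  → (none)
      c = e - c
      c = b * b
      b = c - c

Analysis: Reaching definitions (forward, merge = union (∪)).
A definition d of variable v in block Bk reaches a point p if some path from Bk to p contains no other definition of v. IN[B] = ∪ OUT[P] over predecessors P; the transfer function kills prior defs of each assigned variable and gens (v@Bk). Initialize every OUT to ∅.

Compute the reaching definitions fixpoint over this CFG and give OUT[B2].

Answer: {d@B2, e@B0, f@B2}

Derivation:
Converged values:
  B0:   IN={d@B2, e@B0, f@B2}   OUT={d@B2, e@B0, f@B2}
  B1:   IN={d@B2, e@B0, f@B2}   OUT={d@B2, e@B0, f@B1}
  B2:   IN={d@B2, e@B0, f@B1}   OUT={d@B2, e@B0, f@B2}
  B3:   IN={d@B2, e@B0, f@B2}   OUT={c@B3, d@B2, e@B0, f@B3}
  B4:   IN={c@B3, d@B2, e@B0, f@B1, f@B3}   OUT={c@B3, d@B2, e@B0, f@B1, f@B3}
  B5:   IN={c@B3, d@B2, e@B0, f@B1, f@B3}   OUT={a@B5, b@B5, c@B3, d@B2, e@B0, f@B1, f@B3}
  B6:   IN={a@B5, b@B5, c@B3, d@B2, e@B0, f@B1, f@B3}   OUT={a@B5, b@B5, c@B6, d@B2, e@B0, f@B1, f@B3}
  B7:   IN={a@B5, b@B5, c@B6, d@B2, e@B0, f@B1, f@B3}   OUT={a@B5, b@B7, c@B6, d@B2, e@B0, f@B1, f@B3}
  B8:   IN={a@B5, b@B7, c@B6, d@B2, e@B0, f@B1, f@B3}   OUT={a@B5, b@B8, c@B8, d@B2, e@B0, f@B1, f@B3}

Merge at B2: IN[B2] = OUT[B1] = {d@B2, e@B0, f@B1}
Applying B2's transfer function to that IN value gives OUT[B2] (row B2 above).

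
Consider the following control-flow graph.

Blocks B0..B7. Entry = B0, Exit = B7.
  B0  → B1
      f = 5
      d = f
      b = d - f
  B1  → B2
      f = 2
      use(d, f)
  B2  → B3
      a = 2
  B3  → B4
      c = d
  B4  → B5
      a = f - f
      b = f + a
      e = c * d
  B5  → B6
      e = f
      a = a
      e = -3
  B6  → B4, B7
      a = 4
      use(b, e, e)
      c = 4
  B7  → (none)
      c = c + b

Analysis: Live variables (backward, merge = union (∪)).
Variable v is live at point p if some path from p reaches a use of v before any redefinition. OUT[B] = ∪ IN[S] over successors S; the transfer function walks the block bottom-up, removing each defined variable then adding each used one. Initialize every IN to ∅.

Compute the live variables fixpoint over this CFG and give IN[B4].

Fixpoint table:
  B0: | IN={} | OUT={d}
  B1: | IN={d} | OUT={d, f}
  B2: | IN={d, f} | OUT={d, f}
  B3: | IN={d, f} | OUT={c, d, f}
  B4: | IN={c, d, f} | OUT={a, b, d, f}
  B5: | IN={a, b, d, f} | OUT={b, d, e, f}
  B6: | IN={b, d, e, f} | OUT={b, c, d, f}
  B7: | IN={b, c} | OUT={}

Merge at B4: OUT[B4] = IN[B5] = {a, b, d, f}
Applying B4's transfer function to that OUT value gives IN[B4] (row B4 above).

Answer: {c, d, f}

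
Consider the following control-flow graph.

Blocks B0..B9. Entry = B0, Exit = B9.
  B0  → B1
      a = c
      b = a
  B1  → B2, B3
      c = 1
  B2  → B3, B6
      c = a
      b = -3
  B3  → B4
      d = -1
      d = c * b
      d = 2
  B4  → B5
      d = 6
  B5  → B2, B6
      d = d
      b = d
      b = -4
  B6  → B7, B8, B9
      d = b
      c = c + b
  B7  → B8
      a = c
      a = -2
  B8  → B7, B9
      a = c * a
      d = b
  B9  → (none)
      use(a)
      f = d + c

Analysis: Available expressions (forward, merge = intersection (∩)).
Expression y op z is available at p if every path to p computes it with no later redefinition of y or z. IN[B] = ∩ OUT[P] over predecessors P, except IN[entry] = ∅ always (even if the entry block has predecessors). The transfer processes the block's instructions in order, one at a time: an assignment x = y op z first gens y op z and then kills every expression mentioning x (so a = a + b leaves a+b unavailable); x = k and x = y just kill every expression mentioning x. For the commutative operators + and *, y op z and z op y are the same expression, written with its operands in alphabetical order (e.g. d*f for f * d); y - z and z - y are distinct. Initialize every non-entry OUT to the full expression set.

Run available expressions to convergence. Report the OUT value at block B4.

Answer: {b*c}

Derivation:
Per-block solution:
  B0: | IN={} | OUT={}
  B1: | IN={} | OUT={}
  B2: | IN={} | OUT={}
  B3: | IN={} | OUT={b*c}
  B4: | IN={b*c} | OUT={b*c}
  B5: | IN={b*c} | OUT={}
  B6: | IN={} | OUT={}
  B7: | IN={} | OUT={}
  B8: | IN={} | OUT={}
  B9: | IN={} | OUT={c+d}

Merge at B4: IN[B4] = OUT[B3] = {b*c}
Applying B4's transfer function to that IN value gives OUT[B4] (row B4 above).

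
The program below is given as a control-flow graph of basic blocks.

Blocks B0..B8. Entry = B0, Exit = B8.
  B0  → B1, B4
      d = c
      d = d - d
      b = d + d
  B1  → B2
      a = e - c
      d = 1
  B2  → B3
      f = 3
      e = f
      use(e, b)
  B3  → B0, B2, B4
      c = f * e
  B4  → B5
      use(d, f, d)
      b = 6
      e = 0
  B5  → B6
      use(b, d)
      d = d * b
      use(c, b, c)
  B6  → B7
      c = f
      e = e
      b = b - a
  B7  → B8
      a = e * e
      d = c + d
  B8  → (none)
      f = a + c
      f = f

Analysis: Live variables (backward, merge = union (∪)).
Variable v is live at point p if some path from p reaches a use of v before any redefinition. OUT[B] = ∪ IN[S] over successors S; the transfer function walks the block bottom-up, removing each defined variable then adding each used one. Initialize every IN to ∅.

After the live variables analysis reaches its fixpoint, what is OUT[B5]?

Answer: {a, b, d, e, f}

Derivation:
Per-block solution:
  B0: | IN={a, c, e, f} | OUT={a, b, c, d, e, f}
  B1: | IN={b, c, e} | OUT={a, b, d}
  B2: | IN={a, b, d} | OUT={a, b, d, e, f}
  B3: | IN={a, b, d, e, f} | OUT={a, b, c, d, e, f}
  B4: | IN={a, c, d, f} | OUT={a, b, c, d, e, f}
  B5: | IN={a, b, c, d, e, f} | OUT={a, b, d, e, f}
  B6: | IN={a, b, d, e, f} | OUT={c, d, e}
  B7: | IN={c, d, e} | OUT={a, c}
  B8: | IN={a, c} | OUT={}

Merge at B5: OUT[B5] = IN[B6] = {a, b, d, e, f}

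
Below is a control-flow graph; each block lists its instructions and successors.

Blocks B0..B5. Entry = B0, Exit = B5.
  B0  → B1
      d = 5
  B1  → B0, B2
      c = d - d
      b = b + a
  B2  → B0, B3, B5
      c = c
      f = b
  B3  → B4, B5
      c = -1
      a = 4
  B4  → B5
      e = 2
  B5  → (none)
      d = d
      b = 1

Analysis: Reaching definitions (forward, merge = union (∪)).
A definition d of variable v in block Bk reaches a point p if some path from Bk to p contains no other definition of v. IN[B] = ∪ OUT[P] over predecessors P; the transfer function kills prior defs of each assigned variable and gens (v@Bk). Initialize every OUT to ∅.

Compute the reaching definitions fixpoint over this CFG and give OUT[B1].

Answer: {b@B1, c@B1, d@B0, f@B2}

Derivation:
Converged values:
  B0:   IN={b@B1, c@B1, c@B2, d@B0, f@B2}   OUT={b@B1, c@B1, c@B2, d@B0, f@B2}
  B1:   IN={b@B1, c@B1, c@B2, d@B0, f@B2}   OUT={b@B1, c@B1, d@B0, f@B2}
  B2:   IN={b@B1, c@B1, d@B0, f@B2}   OUT={b@B1, c@B2, d@B0, f@B2}
  B3:   IN={b@B1, c@B2, d@B0, f@B2}   OUT={a@B3, b@B1, c@B3, d@B0, f@B2}
  B4:   IN={a@B3, b@B1, c@B3, d@B0, f@B2}   OUT={a@B3, b@B1, c@B3, d@B0, e@B4, f@B2}
  B5:   IN={a@B3, b@B1, c@B2, c@B3, d@B0, e@B4, f@B2}   OUT={a@B3, b@B5, c@B2, c@B3, d@B5, e@B4, f@B2}

Merge at B1: IN[B1] = OUT[B0] = {b@B1, c@B1, c@B2, d@B0, f@B2}
Applying B1's transfer function to that IN value gives OUT[B1] (row B1 above).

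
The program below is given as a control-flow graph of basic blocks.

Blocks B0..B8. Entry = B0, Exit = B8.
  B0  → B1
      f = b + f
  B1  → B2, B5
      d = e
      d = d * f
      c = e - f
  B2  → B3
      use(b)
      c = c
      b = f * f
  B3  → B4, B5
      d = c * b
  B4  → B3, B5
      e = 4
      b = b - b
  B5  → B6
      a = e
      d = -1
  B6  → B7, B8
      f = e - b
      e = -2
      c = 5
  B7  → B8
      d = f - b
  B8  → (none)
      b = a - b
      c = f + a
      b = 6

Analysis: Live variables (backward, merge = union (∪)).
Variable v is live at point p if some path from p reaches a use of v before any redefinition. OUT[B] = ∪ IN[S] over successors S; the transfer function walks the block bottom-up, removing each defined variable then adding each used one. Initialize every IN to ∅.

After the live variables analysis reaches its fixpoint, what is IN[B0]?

Answer: {b, e, f}

Working:
Fixpoint table:
  B0: | IN={b, e, f} | OUT={b, e, f}
  B1: | IN={b, e, f} | OUT={b, c, e, f}
  B2: | IN={b, c, e, f} | OUT={b, c, e}
  B3: | IN={b, c, e} | OUT={b, c, e}
  B4: | IN={b, c} | OUT={b, c, e}
  B5: | IN={b, e} | OUT={a, b, e}
  B6: | IN={a, b, e} | OUT={a, b, f}
  B7: | IN={a, b, f} | OUT={a, b, f}
  B8: | IN={a, b, f} | OUT={}

Merge at B0: OUT[B0] = IN[B1] = {b, e, f}
Applying B0's transfer function to that OUT value gives IN[B0] (row B0 above).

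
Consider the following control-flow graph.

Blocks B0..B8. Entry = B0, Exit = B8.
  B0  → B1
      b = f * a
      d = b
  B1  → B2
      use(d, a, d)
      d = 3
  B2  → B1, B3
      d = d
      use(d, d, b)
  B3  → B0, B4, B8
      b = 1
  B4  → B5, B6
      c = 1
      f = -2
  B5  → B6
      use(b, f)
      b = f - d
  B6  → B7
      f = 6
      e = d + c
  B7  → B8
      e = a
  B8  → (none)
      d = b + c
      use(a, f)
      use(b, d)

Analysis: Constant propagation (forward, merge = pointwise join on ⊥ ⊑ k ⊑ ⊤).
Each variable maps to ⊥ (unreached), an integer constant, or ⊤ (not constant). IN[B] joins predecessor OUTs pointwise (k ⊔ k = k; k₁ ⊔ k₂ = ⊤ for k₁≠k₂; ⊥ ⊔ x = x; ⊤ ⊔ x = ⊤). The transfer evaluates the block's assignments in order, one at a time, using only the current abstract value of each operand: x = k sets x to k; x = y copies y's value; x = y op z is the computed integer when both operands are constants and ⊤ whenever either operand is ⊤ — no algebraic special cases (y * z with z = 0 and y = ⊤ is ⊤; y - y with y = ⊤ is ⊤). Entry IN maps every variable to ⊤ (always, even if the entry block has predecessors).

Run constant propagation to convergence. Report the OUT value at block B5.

Answer: {a: ⊤, b: -5, c: 1, d: 3, e: ⊤, f: -2}

Derivation:
Converged values:
  B0: | IN=(all ⊤) | OUT=(all ⊤)
  B1: | IN=(all ⊤) | OUT={d:3; rest ⊤}
  B2: | IN={d:3; rest ⊤} | OUT={d:3; rest ⊤}
  B3: | IN={d:3; rest ⊤} | OUT={b:1, d:3; rest ⊤}
  B4: | IN={b:1, d:3; rest ⊤} | OUT={b:1, c:1, d:3, f:-2; rest ⊤}
  B5: | IN={b:1, c:1, d:3, f:-2; rest ⊤} | OUT={b:-5, c:1, d:3, f:-2; rest ⊤}
  B6: | IN={c:1, d:3, f:-2; rest ⊤} | OUT={c:1, d:3, e:4, f:6; rest ⊤}
  B7: | IN={c:1, d:3, e:4, f:6; rest ⊤} | OUT={c:1, d:3, f:6; rest ⊤}
  B8: | IN={d:3; rest ⊤} | OUT=(all ⊤)

Merge at B5: IN[B5] = OUT[B4] = {a: ⊤, b: 1, c: 1, d: 3, e: ⊤, f: -2}
Applying B5's transfer function to that IN value gives OUT[B5] (row B5 above).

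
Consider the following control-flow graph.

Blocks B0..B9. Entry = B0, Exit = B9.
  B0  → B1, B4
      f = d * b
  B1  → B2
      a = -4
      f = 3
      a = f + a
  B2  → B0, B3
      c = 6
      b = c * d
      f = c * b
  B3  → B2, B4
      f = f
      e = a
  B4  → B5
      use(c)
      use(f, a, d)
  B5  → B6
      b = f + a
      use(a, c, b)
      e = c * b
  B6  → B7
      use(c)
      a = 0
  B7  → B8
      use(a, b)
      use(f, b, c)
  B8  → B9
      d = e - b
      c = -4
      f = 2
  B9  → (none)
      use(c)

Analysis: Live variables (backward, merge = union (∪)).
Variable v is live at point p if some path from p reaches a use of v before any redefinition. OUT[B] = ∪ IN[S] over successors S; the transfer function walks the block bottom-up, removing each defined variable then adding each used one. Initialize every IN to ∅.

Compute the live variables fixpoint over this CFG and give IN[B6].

Answer: {b, c, e, f}

Working:
Converged values:
  B0:  IN={a, b, c, d}  OUT={a, c, d, f}
  B1:  IN={d}  OUT={a, d}
  B2:  IN={a, d}  OUT={a, b, c, d, f}
  B3:  IN={a, c, d, f}  OUT={a, c, d, f}
  B4:  IN={a, c, d, f}  OUT={a, c, f}
  B5:  IN={a, c, f}  OUT={b, c, e, f}
  B6:  IN={b, c, e, f}  OUT={a, b, c, e, f}
  B7:  IN={a, b, c, e, f}  OUT={b, e}
  B8:  IN={b, e}  OUT={c}
  B9:  IN={c}  OUT={}

Merge at B6: OUT[B6] = IN[B7] = {a, b, c, e, f}
Applying B6's transfer function to that OUT value gives IN[B6] (row B6 above).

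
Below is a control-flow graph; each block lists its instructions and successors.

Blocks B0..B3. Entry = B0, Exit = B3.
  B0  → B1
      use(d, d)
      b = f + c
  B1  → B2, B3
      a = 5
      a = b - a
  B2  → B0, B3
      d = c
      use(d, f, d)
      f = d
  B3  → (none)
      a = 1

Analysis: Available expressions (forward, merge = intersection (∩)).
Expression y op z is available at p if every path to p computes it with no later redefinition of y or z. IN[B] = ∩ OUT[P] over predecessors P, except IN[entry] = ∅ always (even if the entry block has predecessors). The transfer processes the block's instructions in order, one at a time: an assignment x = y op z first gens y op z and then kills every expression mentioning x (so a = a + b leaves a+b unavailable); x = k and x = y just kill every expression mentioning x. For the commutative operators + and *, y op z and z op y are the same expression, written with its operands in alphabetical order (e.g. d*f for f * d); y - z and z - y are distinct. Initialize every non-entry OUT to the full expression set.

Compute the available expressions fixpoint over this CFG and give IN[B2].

Answer: {c+f}

Trace:
Fixpoint table:
  B0:   IN={}   OUT={c+f}
  B1:   IN={c+f}   OUT={c+f}
  B2:   IN={c+f}   OUT={}
  B3:   IN={}   OUT={}

Merge at B2: IN[B2] = OUT[B1] = {c+f}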